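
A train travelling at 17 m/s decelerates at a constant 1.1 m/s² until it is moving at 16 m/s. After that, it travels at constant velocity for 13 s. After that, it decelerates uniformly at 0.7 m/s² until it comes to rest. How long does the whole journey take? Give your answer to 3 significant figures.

36.8 s

Phase 1 (decelerating): v₀ = 17.0 m/s, a = -1.1 m/s².
v = v₀ + at → t = (16 − 17.0) / -1.1 = 0.909 s
v² = v₀² + 2aΔx → Δx = (16² − 17.0²)/(2·-1.1) = 15.0 m

Phase 2 (constant speed): v₀ = 16.0 m/s, a = 0 m/s².
v = v₀ + at = 16.0 + (0)(13) = 16.0 m/s
Δx = v₀t + ½at² = 16.0·13 + 0.5·0·13² = 208 m

Phase 3 (decelerating): v₀ = 16.0 m/s, a = -0.7 m/s².
v = v₀ + at → t = (0 − 16.0) / -0.7 = 22.9 s
v² = v₀² + 2aΔx → Δx = (0² − 16.0²)/(2·-0.7) = 183 m
Total time = 0.909 + 13.0 + 22.9 = 36.8 s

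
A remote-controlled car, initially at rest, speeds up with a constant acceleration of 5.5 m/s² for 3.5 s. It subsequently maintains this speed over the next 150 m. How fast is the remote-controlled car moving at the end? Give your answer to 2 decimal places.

19.25 m/s

Phase 1 (accelerating): v₀ = 0 m/s, a = 5.5 m/s².
v = v₀ + at = 0 + (5.5)(3.5) = 19.2 m/s
Δx = v₀t + ½at² = 0·3.5 + 0.5·5.5·3.5² = 33.7 m

Phase 2 (constant speed): v₀ = 19.2 m/s, a = 0 m/s².
Constant speed: t = d/v = 150/19.2 = 7.79 s
Final speed = 19.2 m/s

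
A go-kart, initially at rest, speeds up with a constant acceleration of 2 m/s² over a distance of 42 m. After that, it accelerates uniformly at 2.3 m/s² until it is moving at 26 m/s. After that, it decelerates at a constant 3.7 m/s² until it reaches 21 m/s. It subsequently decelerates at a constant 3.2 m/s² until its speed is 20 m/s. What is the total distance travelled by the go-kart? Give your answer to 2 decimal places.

Phase 1 (accelerating): v₀ = 0 m/s, a = 2 m/s².
v² = v₀² + 2aΔx = 0² + 2·2·42 = 168 → v = 13.0 m/s
t = (v − v₀)/a = (13.0 − 0)/2 = 6.48 s

Phase 2 (accelerating): v₀ = 13.0 m/s, a = 2.3 m/s².
v = v₀ + at → t = (26 − 13.0) / 2.3 = 5.67 s
v² = v₀² + 2aΔx → Δx = (26² − 13.0²)/(2·2.3) = 110 m

Phase 3 (decelerating): v₀ = 26.0 m/s, a = -3.7 m/s².
v = v₀ + at → t = (21 − 26.0) / -3.7 = 1.35 s
v² = v₀² + 2aΔx → Δx = (21² − 26.0²)/(2·-3.7) = 31.8 m

Phase 4 (decelerating): v₀ = 21.0 m/s, a = -3.2 m/s².
v = v₀ + at → t = (20 − 21.0) / -3.2 = 0.312 s
v² = v₀² + 2aΔx → Δx = (20² − 21.0²)/(2·-3.2) = 6.41 m
Total distance = 42.0 + 110 + 31.8 + 6.41 = 191 m

190.60 m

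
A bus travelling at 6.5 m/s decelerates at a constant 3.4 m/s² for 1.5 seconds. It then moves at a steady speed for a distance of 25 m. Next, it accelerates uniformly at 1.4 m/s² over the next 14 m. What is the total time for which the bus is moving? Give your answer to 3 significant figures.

22.9 s

Phase 1 (decelerating): v₀ = 6.50 m/s, a = -3.4 m/s².
v = v₀ + at = 6.50 + (-3.4)(1.5) = 1.40 m/s
Δx = v₀t + ½at² = 6.50·1.5 + 0.5·-3.4·1.5² = 5.93 m

Phase 2 (constant speed): v₀ = 1.40 m/s, a = 0 m/s².
Constant speed: t = d/v = 25/1.40 = 17.9 s

Phase 3 (accelerating): v₀ = 1.40 m/s, a = 1.4 m/s².
v² = v₀² + 2aΔx = 1.40² + 2·1.4·14 = 41.2 → v = 6.42 m/s
t = (v − v₀)/a = (6.42 − 1.40)/1.4 = 3.58 s
Total time = 1.50 + 17.9 + 3.58 = 22.9 s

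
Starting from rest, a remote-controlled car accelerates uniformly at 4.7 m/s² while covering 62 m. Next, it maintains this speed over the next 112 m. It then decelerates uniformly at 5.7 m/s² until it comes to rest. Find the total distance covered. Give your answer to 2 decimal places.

Phase 1 (accelerating): v₀ = 0 m/s, a = 4.7 m/s².
v² = v₀² + 2aΔx = 0² + 2·4.7·62 = 583 → v = 24.1 m/s
t = (v − v₀)/a = (24.1 − 0)/4.7 = 5.14 s

Phase 2 (constant speed): v₀ = 24.1 m/s, a = 0 m/s².
Constant speed: t = d/v = 112/24.1 = 4.64 s

Phase 3 (decelerating): v₀ = 24.1 m/s, a = -5.7 m/s².
v = v₀ + at → t = (0 − 24.1) / -5.7 = 4.24 s
v² = v₀² + 2aΔx → Δx = (0² − 24.1²)/(2·-5.7) = 51.1 m
Total distance = 62.0 + 112 + 51.1 = 225 m

225.12 m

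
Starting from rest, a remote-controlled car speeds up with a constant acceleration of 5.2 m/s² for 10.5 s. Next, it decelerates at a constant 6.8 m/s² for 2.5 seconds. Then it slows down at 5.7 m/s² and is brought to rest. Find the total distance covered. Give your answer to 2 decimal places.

525.91 m

Phase 1 (accelerating): v₀ = 0 m/s, a = 5.2 m/s².
v = v₀ + at = 0 + (5.2)(10.5) = 54.6 m/s
Δx = v₀t + ½at² = 0·10.5 + 0.5·5.2·10.5² = 287 m

Phase 2 (decelerating): v₀ = 54.6 m/s, a = -6.8 m/s².
v = v₀ + at = 54.6 + (-6.8)(2.5) = 37.6 m/s
Δx = v₀t + ½at² = 54.6·2.5 + 0.5·-6.8·2.5² = 115 m

Phase 3 (decelerating): v₀ = 37.6 m/s, a = -5.7 m/s².
v = v₀ + at → t = (0 − 37.6) / -5.7 = 6.60 s
v² = v₀² + 2aΔx → Δx = (0² − 37.6²)/(2·-5.7) = 124 m
Total distance = 287 + 115 + 124 = 526 m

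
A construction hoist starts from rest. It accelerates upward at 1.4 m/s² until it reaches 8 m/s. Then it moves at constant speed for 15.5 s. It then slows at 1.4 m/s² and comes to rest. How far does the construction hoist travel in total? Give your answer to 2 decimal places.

Phase 1 (accelerating): v₀ = 0 m/s, a = 1.4 m/s².
v = v₀ + at → t = (8 − 0) / 1.4 = 5.71 s
v² = v₀² + 2aΔx → Δx = (8² − 0²)/(2·1.4) = 22.9 m

Phase 2 (constant speed): v₀ = 8.00 m/s, a = 0 m/s².
v = v₀ + at = 8.00 + (0)(15.5) = 8.00 m/s
Δx = v₀t + ½at² = 8.00·15.5 + 0.5·0·15.5² = 124 m

Phase 3 (decelerating): v₀ = 8.00 m/s, a = -1.4 m/s².
v = v₀ + at → t = (0 − 8.00) / -1.4 = 5.71 s
v² = v₀² + 2aΔx → Δx = (0² − 8.00²)/(2·-1.4) = 22.9 m
Total distance = 22.9 + 124 + 22.9 = 170 m

169.71 m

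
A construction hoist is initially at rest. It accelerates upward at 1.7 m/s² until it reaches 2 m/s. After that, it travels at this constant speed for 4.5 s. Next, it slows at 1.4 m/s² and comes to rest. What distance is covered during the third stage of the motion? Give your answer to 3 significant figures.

Phase 1 (accelerating): v₀ = 0 m/s, a = 1.7 m/s².
v = v₀ + at → t = (2 − 0) / 1.7 = 1.18 s
v² = v₀² + 2aΔx → Δx = (2² − 0²)/(2·1.7) = 1.18 m

Phase 2 (constant speed): v₀ = 2.00 m/s, a = 0 m/s².
v = v₀ + at = 2.00 + (0)(4.5) = 2.00 m/s
Δx = v₀t + ½at² = 2.00·4.5 + 0.5·0·4.5² = 9.00 m

Phase 3 (decelerating): v₀ = 2.00 m/s, a = -1.4 m/s².
v = v₀ + at → t = (0 − 2.00) / -1.4 = 1.43 s
v² = v₀² + 2aΔx → Δx = (0² − 2.00²)/(2·-1.4) = 1.43 m
Distance in phase 3 = 1.43 m

1.43 m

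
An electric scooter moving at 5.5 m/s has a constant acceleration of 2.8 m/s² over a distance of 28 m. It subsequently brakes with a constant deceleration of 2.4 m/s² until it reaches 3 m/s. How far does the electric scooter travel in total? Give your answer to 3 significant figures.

65.1 m

Phase 1 (accelerating): v₀ = 5.50 m/s, a = 2.8 m/s².
v² = v₀² + 2aΔx = 5.50² + 2·2.8·28 = 187 → v = 13.7 m/s
t = (v − v₀)/a = (13.7 − 5.50)/2.8 = 2.92 s

Phase 2 (decelerating): v₀ = 13.7 m/s, a = -2.4 m/s².
v = v₀ + at → t = (3 − 13.7) / -2.4 = 4.45 s
v² = v₀² + 2aΔx → Δx = (3² − 13.7²)/(2·-2.4) = 37.1 m
Total distance = 28.0 + 37.1 = 65.1 m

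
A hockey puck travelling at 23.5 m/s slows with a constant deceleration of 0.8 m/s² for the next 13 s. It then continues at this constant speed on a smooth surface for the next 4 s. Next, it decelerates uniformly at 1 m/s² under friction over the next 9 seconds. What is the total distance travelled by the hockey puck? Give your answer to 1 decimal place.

Phase 1 (decelerating): v₀ = 23.5 m/s, a = -0.8 m/s².
v = v₀ + at = 23.5 + (-0.8)(13) = 13.1 m/s
Δx = v₀t + ½at² = 23.5·13 + 0.5·-0.8·13² = 238 m

Phase 2 (constant speed): v₀ = 13.1 m/s, a = 0 m/s².
v = v₀ + at = 13.1 + (0)(4) = 13.1 m/s
Δx = v₀t + ½at² = 13.1·4 + 0.5·0·4² = 52.4 m

Phase 3 (decelerating): v₀ = 13.1 m/s, a = -1 m/s².
v = v₀ + at = 13.1 + (-1)(9) = 4.10 m/s
Δx = v₀t + ½at² = 13.1·9 + 0.5·-1·9² = 77.4 m
Total distance = 238 + 52.4 + 77.4 = 368 m

367.7 m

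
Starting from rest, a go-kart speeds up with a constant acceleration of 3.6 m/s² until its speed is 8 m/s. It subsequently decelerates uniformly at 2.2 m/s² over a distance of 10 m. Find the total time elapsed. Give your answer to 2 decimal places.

3.83 s

Phase 1 (accelerating): v₀ = 0 m/s, a = 3.6 m/s².
v = v₀ + at → t = (8 − 0) / 3.6 = 2.22 s
v² = v₀² + 2aΔx → Δx = (8² − 0²)/(2·3.6) = 8.89 m

Phase 2 (decelerating): v₀ = 8.00 m/s, a = -2.2 m/s².
v² = v₀² + 2aΔx = 8.00² + 2·-2.2·10 = 20.0 → v = 4.47 m/s
t = (v − v₀)/a = (4.47 − 8.00)/-2.2 = 1.60 s
Total time = 2.22 + 1.60 = 3.83 s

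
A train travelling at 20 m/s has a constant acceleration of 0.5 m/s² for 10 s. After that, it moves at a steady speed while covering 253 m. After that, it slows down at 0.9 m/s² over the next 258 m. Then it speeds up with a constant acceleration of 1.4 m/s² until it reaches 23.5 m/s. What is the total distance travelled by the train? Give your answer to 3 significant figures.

Phase 1 (accelerating): v₀ = 20.0 m/s, a = 0.5 m/s².
v = v₀ + at = 20.0 + (0.5)(10) = 25.0 m/s
Δx = v₀t + ½at² = 20.0·10 + 0.5·0.5·10² = 225 m

Phase 2 (constant speed): v₀ = 25.0 m/s, a = 0 m/s².
Constant speed: t = d/v = 253/25.0 = 10.1 s

Phase 3 (decelerating): v₀ = 25.0 m/s, a = -0.9 m/s².
v² = v₀² + 2aΔx = 25.0² + 2·-0.9·258 = 161 → v = 12.7 m/s
t = (v − v₀)/a = (12.7 − 25.0)/-0.9 = 13.7 s

Phase 4 (accelerating): v₀ = 12.7 m/s, a = 1.4 m/s².
v = v₀ + at → t = (23.5 − 12.7) / 1.4 = 7.73 s
v² = v₀² + 2aΔx → Δx = (23.5² − 12.7²)/(2·1.4) = 140 m
Total distance = 225 + 253 + 258 + 140 = 876 m

876 m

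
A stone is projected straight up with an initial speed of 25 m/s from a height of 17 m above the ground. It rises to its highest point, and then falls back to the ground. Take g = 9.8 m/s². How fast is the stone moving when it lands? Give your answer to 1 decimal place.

31.0 m/s

Phase 1 (rising): v₀ = 25.0 m/s, a = -9.8 m/s².
v = v₀ + at → t = (0 − 25.0) / -9.8 = 2.55 s
v² = v₀² + 2aΔx → Δx = (0² − 25.0²)/(2·-9.8) = 31.9 m

Phase 2 (falling): v₀ = 0 m/s, a = -9.8 m/s².
Falls 48.9 m from rest: t = √(2·48.9/9.8) = 3.16 s; v = g·t = 31.0 m/s.
Final speed = 31.0 m/s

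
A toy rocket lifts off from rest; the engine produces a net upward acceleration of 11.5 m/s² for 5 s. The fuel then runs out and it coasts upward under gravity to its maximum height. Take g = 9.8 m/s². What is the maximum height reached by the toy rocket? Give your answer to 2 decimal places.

Phase 1 (powered ascent): v₀ = 0 m/s, a = 11.5 m/s².
v = v₀ + at = 0 + (11.5)(5) = 57.5 m/s
Δx = v₀t + ½at² = 0·5 + 0.5·11.5·5² = 144 m

Phase 2 (coasting upward): v₀ = 57.5 m/s, a = -9.8 m/s².
v = v₀ + at → t = (0 − 57.5) / -9.8 = 5.87 s
v² = v₀² + 2aΔx → Δx = (0² − 57.5²)/(2·-9.8) = 169 m
Maximum height = 144 + 169 = 312 m

312.44 m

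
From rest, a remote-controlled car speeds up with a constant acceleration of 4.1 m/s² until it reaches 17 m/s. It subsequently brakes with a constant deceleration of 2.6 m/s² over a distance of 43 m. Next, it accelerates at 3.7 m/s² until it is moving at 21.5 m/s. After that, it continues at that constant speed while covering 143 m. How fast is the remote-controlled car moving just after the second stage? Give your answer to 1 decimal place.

Phase 1 (accelerating): v₀ = 0 m/s, a = 4.1 m/s².
v = v₀ + at → t = (17 − 0) / 4.1 = 4.15 s
v² = v₀² + 2aΔx → Δx = (17² − 0²)/(2·4.1) = 35.2 m

Phase 2 (decelerating): v₀ = 17.0 m/s, a = -2.6 m/s².
v² = v₀² + 2aΔx = 17.0² + 2·-2.6·43 = 65.4 → v = 8.09 m/s
t = (v − v₀)/a = (8.09 − 17.0)/-2.6 = 3.43 s
Speed at end of phase 2 = 8.09 m/s

8.1 m/s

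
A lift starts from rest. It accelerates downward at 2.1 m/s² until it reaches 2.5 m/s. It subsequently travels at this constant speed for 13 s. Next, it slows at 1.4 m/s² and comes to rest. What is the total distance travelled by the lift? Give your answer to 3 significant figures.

Phase 1 (accelerating): v₀ = 0 m/s, a = 2.1 m/s².
v = v₀ + at → t = (2.5 − 0) / 2.1 = 1.19 s
v² = v₀² + 2aΔx → Δx = (2.5² − 0²)/(2·2.1) = 1.49 m

Phase 2 (constant speed): v₀ = 2.50 m/s, a = 0 m/s².
v = v₀ + at = 2.50 + (0)(13) = 2.50 m/s
Δx = v₀t + ½at² = 2.50·13 + 0.5·0·13² = 32.5 m

Phase 3 (decelerating): v₀ = 2.50 m/s, a = -1.4 m/s².
v = v₀ + at → t = (0 − 2.50) / -1.4 = 1.79 s
v² = v₀² + 2aΔx → Δx = (0² − 2.50²)/(2·-1.4) = 2.23 m
Total distance = 1.49 + 32.5 + 2.23 = 36.2 m

36.2 m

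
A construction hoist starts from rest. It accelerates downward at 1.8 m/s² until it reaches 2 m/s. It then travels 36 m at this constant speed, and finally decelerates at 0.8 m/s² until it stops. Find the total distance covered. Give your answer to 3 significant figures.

Phase 1 (accelerating): v₀ = 0 m/s, a = 1.8 m/s².
v = v₀ + at → t = (2 − 0) / 1.8 = 1.11 s
v² = v₀² + 2aΔx → Δx = (2² − 0²)/(2·1.8) = 1.11 m

Phase 2 (constant speed): v₀ = 2.00 m/s, a = 0 m/s².
Constant speed: t = d/v = 36/2.00 = 18.0 s

Phase 3 (decelerating): v₀ = 2.00 m/s, a = -0.8 m/s².
v = v₀ + at → t = (0 − 2.00) / -0.8 = 2.50 s
v² = v₀² + 2aΔx → Δx = (0² − 2.00²)/(2·-0.8) = 2.50 m
Total distance = 1.11 + 36.0 + 2.50 = 39.6 m

39.6 m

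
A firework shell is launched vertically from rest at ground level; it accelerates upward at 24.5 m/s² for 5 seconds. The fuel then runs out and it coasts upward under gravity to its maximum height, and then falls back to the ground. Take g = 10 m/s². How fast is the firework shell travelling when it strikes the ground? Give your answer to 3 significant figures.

145 m/s

Phase 1 (powered ascent): v₀ = 0 m/s, a = 24.5 m/s².
v = v₀ + at = 0 + (24.5)(5) = 122 m/s
Δx = v₀t + ½at² = 0·5 + 0.5·24.5·5² = 306 m

Phase 2 (coasting upward): v₀ = 122 m/s, a = -10 m/s².
v = v₀ + at → t = (0 − 122) / -10 = 12.2 s
v² = v₀² + 2aΔx → Δx = (0² − 122²)/(2·-10) = 750 m

Phase 3 (free fall): v₀ = 0 m/s, a = -10 m/s².
Falls 1060 m from rest: t = √(2·1060/10) = 14.5 s; v = g·t = 145 m/s.
Impact speed = 145 m/s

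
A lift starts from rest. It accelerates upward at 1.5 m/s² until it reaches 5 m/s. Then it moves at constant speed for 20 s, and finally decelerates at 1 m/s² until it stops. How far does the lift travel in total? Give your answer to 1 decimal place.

Phase 1 (accelerating): v₀ = 0 m/s, a = 1.5 m/s².
v = v₀ + at → t = (5 − 0) / 1.5 = 3.33 s
v² = v₀² + 2aΔx → Δx = (5² − 0²)/(2·1.5) = 8.33 m

Phase 2 (constant speed): v₀ = 5.00 m/s, a = 0 m/s².
v = v₀ + at = 5.00 + (0)(20) = 5.00 m/s
Δx = v₀t + ½at² = 5.00·20 + 0.5·0·20² = 100 m

Phase 3 (decelerating): v₀ = 5.00 m/s, a = -1 m/s².
v = v₀ + at → t = (0 − 5.00) / -1 = 5.00 s
v² = v₀² + 2aΔx → Δx = (0² − 5.00²)/(2·-1) = 12.5 m
Total distance = 8.33 + 100 + 12.5 = 121 m

120.8 m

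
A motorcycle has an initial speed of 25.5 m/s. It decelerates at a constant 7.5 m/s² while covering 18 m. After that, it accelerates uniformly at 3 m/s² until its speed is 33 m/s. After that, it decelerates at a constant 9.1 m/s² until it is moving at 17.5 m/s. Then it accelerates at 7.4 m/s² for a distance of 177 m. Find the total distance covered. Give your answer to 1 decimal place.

356.1 m

Phase 1 (decelerating): v₀ = 25.5 m/s, a = -7.5 m/s².
v² = v₀² + 2aΔx = 25.5² + 2·-7.5·18 = 380 → v = 19.5 m/s
t = (v − v₀)/a = (19.5 − 25.5)/-7.5 = 0.800 s

Phase 2 (accelerating): v₀ = 19.5 m/s, a = 3 m/s².
v = v₀ + at → t = (33 − 19.5) / 3 = 4.50 s
v² = v₀² + 2aΔx → Δx = (33² − 19.5²)/(2·3) = 118 m

Phase 3 (decelerating): v₀ = 33.0 m/s, a = -9.1 m/s².
v = v₀ + at → t = (17.5 − 33.0) / -9.1 = 1.70 s
v² = v₀² + 2aΔx → Δx = (17.5² − 33.0²)/(2·-9.1) = 43.0 m

Phase 4 (accelerating): v₀ = 17.5 m/s, a = 7.4 m/s².
v² = v₀² + 2aΔx = 17.5² + 2·7.4·177 = 2930 → v = 54.1 m/s
t = (v − v₀)/a = (54.1 − 17.5)/7.4 = 4.94 s
Total distance = 18.0 + 118 + 43.0 + 177 = 356 m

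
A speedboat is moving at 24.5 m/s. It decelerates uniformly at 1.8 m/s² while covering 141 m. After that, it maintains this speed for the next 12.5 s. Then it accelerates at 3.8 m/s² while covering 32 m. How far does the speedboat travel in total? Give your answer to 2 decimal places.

293.32 m

Phase 1 (decelerating): v₀ = 24.5 m/s, a = -1.8 m/s².
v² = v₀² + 2aΔx = 24.5² + 2·-1.8·141 = 92.6 → v = 9.63 m/s
t = (v − v₀)/a = (9.63 − 24.5)/-1.8 = 8.26 s

Phase 2 (constant speed): v₀ = 9.63 m/s, a = 0 m/s².
v = v₀ + at = 9.63 + (0)(12.5) = 9.63 m/s
Δx = v₀t + ½at² = 9.63·12.5 + 0.5·0·12.5² = 120 m

Phase 3 (accelerating): v₀ = 9.63 m/s, a = 3.8 m/s².
v² = v₀² + 2aΔx = 9.63² + 2·3.8·32 = 336 → v = 18.3 m/s
t = (v − v₀)/a = (18.3 − 9.63)/3.8 = 2.29 s
Total distance = 141 + 120 + 32.0 = 293 m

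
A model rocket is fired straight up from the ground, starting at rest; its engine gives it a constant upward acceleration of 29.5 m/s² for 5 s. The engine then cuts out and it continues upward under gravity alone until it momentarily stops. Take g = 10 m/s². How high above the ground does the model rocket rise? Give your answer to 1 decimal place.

Phase 1 (powered ascent): v₀ = 0 m/s, a = 29.5 m/s².
v = v₀ + at = 0 + (29.5)(5) = 148 m/s
Δx = v₀t + ½at² = 0·5 + 0.5·29.5·5² = 369 m

Phase 2 (coasting upward): v₀ = 148 m/s, a = -10 m/s².
v = v₀ + at → t = (0 − 148) / -10 = 14.8 s
v² = v₀² + 2aΔx → Δx = (0² − 148²)/(2·-10) = 1090 m
Maximum height = 369 + 1090 = 1460 m

1456.6 m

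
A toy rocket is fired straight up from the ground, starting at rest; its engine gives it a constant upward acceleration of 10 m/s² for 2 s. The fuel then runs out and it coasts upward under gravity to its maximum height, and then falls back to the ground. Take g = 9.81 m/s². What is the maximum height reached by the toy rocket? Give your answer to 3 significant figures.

Phase 1 (powered ascent): v₀ = 0 m/s, a = 10 m/s².
v = v₀ + at = 0 + (10)(2) = 20.0 m/s
Δx = v₀t + ½at² = 0·2 + 0.5·10·2² = 20.0 m

Phase 2 (coasting upward): v₀ = 20.0 m/s, a = -9.81 m/s².
v = v₀ + at → t = (0 − 20.0) / -9.81 = 2.04 s
v² = v₀² + 2aΔx → Δx = (0² − 20.0²)/(2·-9.81) = 20.4 m
Maximum height = 20.0 + 20.4 = 40.4 m

40.4 m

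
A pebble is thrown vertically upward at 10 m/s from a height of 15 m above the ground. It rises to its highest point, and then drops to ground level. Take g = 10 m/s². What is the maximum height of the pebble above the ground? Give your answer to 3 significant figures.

Phase 1 (rising): v₀ = 10.0 m/s, a = -10 m/s².
v = v₀ + at → t = (0 − 10.0) / -10 = 1.00 s
v² = v₀² + 2aΔx → Δx = (0² − 10.0²)/(2·-10) = 5.00 m
Maximum height = 15 + 5.00 = 20.0 m

20.0 m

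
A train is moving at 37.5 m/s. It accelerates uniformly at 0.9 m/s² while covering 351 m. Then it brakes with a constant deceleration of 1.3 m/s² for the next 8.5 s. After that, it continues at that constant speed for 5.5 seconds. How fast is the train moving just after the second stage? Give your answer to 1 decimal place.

34.1 m/s

Phase 1 (accelerating): v₀ = 37.5 m/s, a = 0.9 m/s².
v² = v₀² + 2aΔx = 37.5² + 2·0.9·351 = 2040 → v = 45.1 m/s
t = (v − v₀)/a = (45.1 − 37.5)/0.9 = 8.49 s

Phase 2 (decelerating): v₀ = 45.1 m/s, a = -1.3 m/s².
v = v₀ + at = 45.1 + (-1.3)(8.5) = 34.1 m/s
Δx = v₀t + ½at² = 45.1·8.5 + 0.5·-1.3·8.5² = 337 m
Speed at end of phase 2 = 34.1 m/s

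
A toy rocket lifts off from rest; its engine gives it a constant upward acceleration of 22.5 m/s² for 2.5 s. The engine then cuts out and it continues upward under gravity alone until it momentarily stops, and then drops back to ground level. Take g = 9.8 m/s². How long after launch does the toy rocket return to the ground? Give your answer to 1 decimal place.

15.1 s

Phase 1 (powered ascent): v₀ = 0 m/s, a = 22.5 m/s².
v = v₀ + at = 0 + (22.5)(2.5) = 56.2 m/s
Δx = v₀t + ½at² = 0·2.5 + 0.5·22.5·2.5² = 70.3 m

Phase 2 (coasting upward): v₀ = 56.2 m/s, a = -9.8 m/s².
v = v₀ + at → t = (0 − 56.2) / -9.8 = 5.74 s
v² = v₀² + 2aΔx → Δx = (0² − 56.2²)/(2·-9.8) = 161 m

Phase 3 (free fall): v₀ = 0 m/s, a = -9.8 m/s².
Falls 232 m from rest: t = √(2·232/9.8) = 6.88 s; v = g·t = 67.4 m/s.
Total time = 2.50 + 5.74 + 6.88 = 15.1 s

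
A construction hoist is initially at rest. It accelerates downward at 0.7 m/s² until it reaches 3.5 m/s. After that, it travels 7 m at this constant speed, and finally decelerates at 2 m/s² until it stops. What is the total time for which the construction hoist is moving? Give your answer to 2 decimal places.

Phase 1 (accelerating): v₀ = 0 m/s, a = 0.7 m/s².
v = v₀ + at → t = (3.5 − 0) / 0.7 = 5.00 s
v² = v₀² + 2aΔx → Δx = (3.5² − 0²)/(2·0.7) = 8.75 m

Phase 2 (constant speed): v₀ = 3.50 m/s, a = 0 m/s².
Constant speed: t = d/v = 7/3.50 = 2.00 s

Phase 3 (decelerating): v₀ = 3.50 m/s, a = -2 m/s².
v = v₀ + at → t = (0 − 3.50) / -2 = 1.75 s
v² = v₀² + 2aΔx → Δx = (0² − 3.50²)/(2·-2) = 3.06 m
Total time = 5.00 + 2.00 + 1.75 = 8.75 s

8.75 s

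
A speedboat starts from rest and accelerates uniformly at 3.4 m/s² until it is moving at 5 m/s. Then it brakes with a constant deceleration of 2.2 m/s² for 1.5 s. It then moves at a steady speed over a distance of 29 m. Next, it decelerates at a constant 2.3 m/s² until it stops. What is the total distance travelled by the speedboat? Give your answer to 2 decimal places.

38.33 m

Phase 1 (accelerating): v₀ = 0 m/s, a = 3.4 m/s².
v = v₀ + at → t = (5 − 0) / 3.4 = 1.47 s
v² = v₀² + 2aΔx → Δx = (5² − 0²)/(2·3.4) = 3.68 m

Phase 2 (decelerating): v₀ = 5.00 m/s, a = -2.2 m/s².
v = v₀ + at = 5.00 + (-2.2)(1.5) = 1.70 m/s
Δx = v₀t + ½at² = 5.00·1.5 + 0.5·-2.2·1.5² = 5.03 m

Phase 3 (constant speed): v₀ = 1.70 m/s, a = 0 m/s².
Constant speed: t = d/v = 29/1.70 = 17.1 s

Phase 4 (decelerating): v₀ = 1.70 m/s, a = -2.3 m/s².
v = v₀ + at → t = (0 − 1.70) / -2.3 = 0.739 s
v² = v₀² + 2aΔx → Δx = (0² − 1.70²)/(2·-2.3) = 0.628 m
Total distance = 3.68 + 5.03 + 29.0 + 0.628 = 38.3 m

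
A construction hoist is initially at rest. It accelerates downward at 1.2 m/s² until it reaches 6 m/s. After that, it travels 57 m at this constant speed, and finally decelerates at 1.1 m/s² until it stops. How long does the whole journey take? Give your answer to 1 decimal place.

Phase 1 (accelerating): v₀ = 0 m/s, a = 1.2 m/s².
v = v₀ + at → t = (6 − 0) / 1.2 = 5.00 s
v² = v₀² + 2aΔx → Δx = (6² − 0²)/(2·1.2) = 15.0 m

Phase 2 (constant speed): v₀ = 6.00 m/s, a = 0 m/s².
Constant speed: t = d/v = 57/6.00 = 9.50 s

Phase 3 (decelerating): v₀ = 6.00 m/s, a = -1.1 m/s².
v = v₀ + at → t = (0 − 6.00) / -1.1 = 5.45 s
v² = v₀² + 2aΔx → Δx = (0² − 6.00²)/(2·-1.1) = 16.4 m
Total time = 5.00 + 9.50 + 5.45 = 20.0 s

20.0 s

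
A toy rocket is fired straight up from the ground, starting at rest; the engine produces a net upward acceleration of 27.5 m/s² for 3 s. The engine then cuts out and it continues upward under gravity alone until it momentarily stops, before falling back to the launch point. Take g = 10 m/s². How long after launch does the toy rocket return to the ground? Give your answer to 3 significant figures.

Phase 1 (powered ascent): v₀ = 0 m/s, a = 27.5 m/s².
v = v₀ + at = 0 + (27.5)(3) = 82.5 m/s
Δx = v₀t + ½at² = 0·3 + 0.5·27.5·3² = 124 m

Phase 2 (coasting upward): v₀ = 82.5 m/s, a = -10 m/s².
v = v₀ + at → t = (0 − 82.5) / -10 = 8.25 s
v² = v₀² + 2aΔx → Δx = (0² − 82.5²)/(2·-10) = 340 m

Phase 3 (free fall): v₀ = 0 m/s, a = -10 m/s².
Falls 464 m from rest: t = √(2·464/10) = 9.63 s; v = g·t = 96.3 m/s.
Total time = 3.00 + 8.25 + 9.63 = 20.9 s

20.9 s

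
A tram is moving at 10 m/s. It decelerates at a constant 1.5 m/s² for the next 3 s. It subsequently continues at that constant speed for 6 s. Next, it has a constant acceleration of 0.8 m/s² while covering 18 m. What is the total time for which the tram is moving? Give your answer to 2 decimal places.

Phase 1 (decelerating): v₀ = 10.0 m/s, a = -1.5 m/s².
v = v₀ + at = 10.0 + (-1.5)(3) = 5.50 m/s
Δx = v₀t + ½at² = 10.0·3 + 0.5·-1.5·3² = 23.2 m

Phase 2 (constant speed): v₀ = 5.50 m/s, a = 0 m/s².
v = v₀ + at = 5.50 + (0)(6) = 5.50 m/s
Δx = v₀t + ½at² = 5.50·6 + 0.5·0·6² = 33.0 m

Phase 3 (accelerating): v₀ = 5.50 m/s, a = 0.8 m/s².
v² = v₀² + 2aΔx = 5.50² + 2·0.8·18 = 59.0 → v = 7.68 m/s
t = (v − v₀)/a = (7.68 − 5.50)/0.8 = 2.73 s
Total time = 3.00 + 6.00 + 2.73 = 11.7 s

11.73 s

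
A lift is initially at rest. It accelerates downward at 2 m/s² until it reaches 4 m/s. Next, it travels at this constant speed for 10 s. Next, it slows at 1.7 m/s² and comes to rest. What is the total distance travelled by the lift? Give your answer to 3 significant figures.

48.7 m

Phase 1 (accelerating): v₀ = 0 m/s, a = 2 m/s².
v = v₀ + at → t = (4 − 0) / 2 = 2.00 s
v² = v₀² + 2aΔx → Δx = (4² − 0²)/(2·2) = 4.00 m

Phase 2 (constant speed): v₀ = 4.00 m/s, a = 0 m/s².
v = v₀ + at = 4.00 + (0)(10) = 4.00 m/s
Δx = v₀t + ½at² = 4.00·10 + 0.5·0·10² = 40.0 m

Phase 3 (decelerating): v₀ = 4.00 m/s, a = -1.7 m/s².
v = v₀ + at → t = (0 − 4.00) / -1.7 = 2.35 s
v² = v₀² + 2aΔx → Δx = (0² − 4.00²)/(2·-1.7) = 4.71 m
Total distance = 4.00 + 40.0 + 4.71 = 48.7 m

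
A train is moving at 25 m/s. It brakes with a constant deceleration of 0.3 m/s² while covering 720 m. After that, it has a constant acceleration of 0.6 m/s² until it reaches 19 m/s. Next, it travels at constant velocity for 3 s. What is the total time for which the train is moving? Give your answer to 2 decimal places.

Phase 1 (decelerating): v₀ = 25.0 m/s, a = -0.3 m/s².
v² = v₀² + 2aΔx = 25.0² + 2·-0.3·720 = 193 → v = 13.9 m/s
t = (v − v₀)/a = (13.9 − 25.0)/-0.3 = 37.0 s

Phase 2 (accelerating): v₀ = 13.9 m/s, a = 0.6 m/s².
v = v₀ + at → t = (19 − 13.9) / 0.6 = 8.51 s
v² = v₀² + 2aΔx → Δx = (19² − 13.9²)/(2·0.6) = 140 m

Phase 3 (constant speed): v₀ = 19.0 m/s, a = 0 m/s².
v = v₀ + at = 19.0 + (0)(3) = 19.0 m/s
Δx = v₀t + ½at² = 19.0·3 + 0.5·0·3² = 57.0 m
Total time = 37.0 + 8.51 + 3.00 = 48.5 s

48.54 s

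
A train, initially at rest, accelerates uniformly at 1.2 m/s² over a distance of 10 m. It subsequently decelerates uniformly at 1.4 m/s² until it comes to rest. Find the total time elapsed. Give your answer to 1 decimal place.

Phase 1 (accelerating): v₀ = 0 m/s, a = 1.2 m/s².
v² = v₀² + 2aΔx = 0² + 2·1.2·10 = 24.0 → v = 4.90 m/s
t = (v − v₀)/a = (4.90 − 0)/1.2 = 4.08 s

Phase 2 (decelerating): v₀ = 4.90 m/s, a = -1.4 m/s².
v = v₀ + at → t = (0 − 4.90) / -1.4 = 3.50 s
v² = v₀² + 2aΔx → Δx = (0² − 4.90²)/(2·-1.4) = 8.57 m
Total time = 4.08 + 3.50 = 7.58 s

7.6 s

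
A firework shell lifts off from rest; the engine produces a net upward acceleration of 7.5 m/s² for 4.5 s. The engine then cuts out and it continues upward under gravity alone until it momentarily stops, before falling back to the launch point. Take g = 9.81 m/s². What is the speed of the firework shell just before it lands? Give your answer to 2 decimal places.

Phase 1 (powered ascent): v₀ = 0 m/s, a = 7.5 m/s².
v = v₀ + at = 0 + (7.5)(4.5) = 33.8 m/s
Δx = v₀t + ½at² = 0·4.5 + 0.5·7.5·4.5² = 75.9 m

Phase 2 (coasting upward): v₀ = 33.8 m/s, a = -9.81 m/s².
v = v₀ + at → t = (0 − 33.8) / -9.81 = 3.44 s
v² = v₀² + 2aΔx → Δx = (0² − 33.8²)/(2·-9.81) = 58.1 m

Phase 3 (free fall): v₀ = 0 m/s, a = -9.81 m/s².
Falls 134 m from rest: t = √(2·134/9.81) = 5.23 s; v = g·t = 51.3 m/s.
Impact speed = 51.3 m/s

51.27 m/s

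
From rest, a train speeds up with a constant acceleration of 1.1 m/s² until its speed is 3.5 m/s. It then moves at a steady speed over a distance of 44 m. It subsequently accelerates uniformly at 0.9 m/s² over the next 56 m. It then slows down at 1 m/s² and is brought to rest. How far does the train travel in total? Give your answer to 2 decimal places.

162.09 m

Phase 1 (accelerating): v₀ = 0 m/s, a = 1.1 m/s².
v = v₀ + at → t = (3.5 − 0) / 1.1 = 3.18 s
v² = v₀² + 2aΔx → Δx = (3.5² − 0²)/(2·1.1) = 5.57 m

Phase 2 (constant speed): v₀ = 3.50 m/s, a = 0 m/s².
Constant speed: t = d/v = 44/3.50 = 12.6 s

Phase 3 (accelerating): v₀ = 3.50 m/s, a = 0.9 m/s².
v² = v₀² + 2aΔx = 3.50² + 2·0.9·56 = 113 → v = 10.6 m/s
t = (v − v₀)/a = (10.6 − 3.50)/0.9 = 7.92 s

Phase 4 (decelerating): v₀ = 10.6 m/s, a = -1 m/s².
v = v₀ + at → t = (0 − 10.6) / -1 = 10.6 s
v² = v₀² + 2aΔx → Δx = (0² − 10.6²)/(2·-1) = 56.5 m
Total distance = 5.57 + 44.0 + 56.0 + 56.5 = 162 m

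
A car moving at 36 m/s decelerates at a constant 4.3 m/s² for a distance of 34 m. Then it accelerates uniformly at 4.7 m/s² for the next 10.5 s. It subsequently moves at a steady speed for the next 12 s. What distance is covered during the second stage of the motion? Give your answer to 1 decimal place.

Phase 1 (decelerating): v₀ = 36.0 m/s, a = -4.3 m/s².
v² = v₀² + 2aΔx = 36.0² + 2·-4.3·34 = 1000 → v = 31.7 m/s
t = (v − v₀)/a = (31.7 − 36.0)/-4.3 = 1.00 s

Phase 2 (accelerating): v₀ = 31.7 m/s, a = 4.7 m/s².
v = v₀ + at = 31.7 + (4.7)(10.5) = 81.0 m/s
Δx = v₀t + ½at² = 31.7·10.5 + 0.5·4.7·10.5² = 592 m
Distance in phase 2 = 592 m

591.7 m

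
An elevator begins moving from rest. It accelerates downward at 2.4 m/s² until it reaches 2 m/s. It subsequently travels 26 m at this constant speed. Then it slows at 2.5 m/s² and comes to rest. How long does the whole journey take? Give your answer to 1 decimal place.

Phase 1 (accelerating): v₀ = 0 m/s, a = 2.4 m/s².
v = v₀ + at → t = (2 − 0) / 2.4 = 0.833 s
v² = v₀² + 2aΔx → Δx = (2² − 0²)/(2·2.4) = 0.833 m

Phase 2 (constant speed): v₀ = 2.00 m/s, a = 0 m/s².
Constant speed: t = d/v = 26/2.00 = 13.0 s

Phase 3 (decelerating): v₀ = 2.00 m/s, a = -2.5 m/s².
v = v₀ + at → t = (0 − 2.00) / -2.5 = 0.800 s
v² = v₀² + 2aΔx → Δx = (0² − 2.00²)/(2·-2.5) = 0.800 m
Total time = 0.833 + 13.0 + 0.800 = 14.6 s

14.6 s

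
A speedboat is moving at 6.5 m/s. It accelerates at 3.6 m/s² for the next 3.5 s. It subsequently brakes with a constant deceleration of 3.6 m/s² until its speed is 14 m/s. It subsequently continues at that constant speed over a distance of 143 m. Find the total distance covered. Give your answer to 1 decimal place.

Phase 1 (accelerating): v₀ = 6.50 m/s, a = 3.6 m/s².
v = v₀ + at = 6.50 + (3.6)(3.5) = 19.1 m/s
Δx = v₀t + ½at² = 6.50·3.5 + 0.5·3.6·3.5² = 44.8 m

Phase 2 (decelerating): v₀ = 19.1 m/s, a = -3.6 m/s².
v = v₀ + at → t = (14 − 19.1) / -3.6 = 1.42 s
v² = v₀² + 2aΔx → Δx = (14² − 19.1²)/(2·-3.6) = 23.4 m

Phase 3 (constant speed): v₀ = 14.0 m/s, a = 0 m/s².
Constant speed: t = d/v = 143/14.0 = 10.2 s
Total distance = 44.8 + 23.4 + 143 = 211 m

211.2 m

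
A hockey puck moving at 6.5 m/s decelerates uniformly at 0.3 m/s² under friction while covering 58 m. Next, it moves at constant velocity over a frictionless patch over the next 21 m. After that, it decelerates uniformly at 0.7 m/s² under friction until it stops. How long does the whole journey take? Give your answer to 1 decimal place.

Phase 1 (decelerating): v₀ = 6.50 m/s, a = -0.3 m/s².
v² = v₀² + 2aΔx = 6.50² + 2·-0.3·58 = 7.45 → v = 2.73 m/s
t = (v − v₀)/a = (2.73 − 6.50)/-0.3 = 12.6 s

Phase 2 (constant speed): v₀ = 2.73 m/s, a = 0 m/s².
Constant speed: t = d/v = 21/2.73 = 7.69 s

Phase 3 (decelerating): v₀ = 2.73 m/s, a = -0.7 m/s².
v = v₀ + at → t = (0 − 2.73) / -0.7 = 3.90 s
v² = v₀² + 2aΔx → Δx = (0² − 2.73²)/(2·-0.7) = 5.32 m
Total time = 12.6 + 7.69 + 3.90 = 24.2 s

24.2 s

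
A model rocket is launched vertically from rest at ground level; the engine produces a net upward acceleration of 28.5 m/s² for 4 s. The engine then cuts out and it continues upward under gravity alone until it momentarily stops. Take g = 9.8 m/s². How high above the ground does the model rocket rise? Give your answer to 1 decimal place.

891.1 m

Phase 1 (powered ascent): v₀ = 0 m/s, a = 28.5 m/s².
v = v₀ + at = 0 + (28.5)(4) = 114 m/s
Δx = v₀t + ½at² = 0·4 + 0.5·28.5·4² = 228 m

Phase 2 (coasting upward): v₀ = 114 m/s, a = -9.8 m/s².
v = v₀ + at → t = (0 − 114) / -9.8 = 11.6 s
v² = v₀² + 2aΔx → Δx = (0² − 114²)/(2·-9.8) = 663 m
Maximum height = 228 + 663 = 891 m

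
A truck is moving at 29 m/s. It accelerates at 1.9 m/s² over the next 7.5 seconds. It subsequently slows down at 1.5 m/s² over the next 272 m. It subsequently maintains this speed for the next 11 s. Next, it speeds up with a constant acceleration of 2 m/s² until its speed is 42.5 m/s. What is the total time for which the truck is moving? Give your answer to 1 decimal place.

30.7 s

Phase 1 (accelerating): v₀ = 29.0 m/s, a = 1.9 m/s².
v = v₀ + at = 29.0 + (1.9)(7.5) = 43.2 m/s
Δx = v₀t + ½at² = 29.0·7.5 + 0.5·1.9·7.5² = 271 m

Phase 2 (decelerating): v₀ = 43.2 m/s, a = -1.5 m/s².
v² = v₀² + 2aΔx = 43.2² + 2·-1.5·272 = 1050 → v = 32.5 m/s
t = (v − v₀)/a = (32.5 − 43.2)/-1.5 = 7.18 s

Phase 3 (constant speed): v₀ = 32.5 m/s, a = 0 m/s².
v = v₀ + at = 32.5 + (0)(11) = 32.5 m/s
Δx = v₀t + ½at² = 32.5·11 + 0.5·0·11² = 357 m

Phase 4 (accelerating): v₀ = 32.5 m/s, a = 2 m/s².
v = v₀ + at → t = (42.5 − 32.5) / 2 = 5.01 s
v² = v₀² + 2aΔx → Δx = (42.5² − 32.5²)/(2·2) = 188 m
Total time = 7.50 + 7.18 + 11.0 + 5.01 = 30.7 s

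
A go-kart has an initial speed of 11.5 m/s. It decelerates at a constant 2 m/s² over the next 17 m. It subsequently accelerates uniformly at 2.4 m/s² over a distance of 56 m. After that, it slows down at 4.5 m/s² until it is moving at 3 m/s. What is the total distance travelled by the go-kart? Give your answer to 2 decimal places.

109.01 m

Phase 1 (decelerating): v₀ = 11.5 m/s, a = -2 m/s².
v² = v₀² + 2aΔx = 11.5² + 2·-2·17 = 64.2 → v = 8.02 m/s
t = (v − v₀)/a = (8.02 − 11.5)/-2 = 1.74 s

Phase 2 (accelerating): v₀ = 8.02 m/s, a = 2.4 m/s².
v² = v₀² + 2aΔx = 8.02² + 2·2.4·56 = 333 → v = 18.2 m/s
t = (v − v₀)/a = (18.2 − 8.02)/2.4 = 4.26 s

Phase 3 (decelerating): v₀ = 18.2 m/s, a = -4.5 m/s².
v = v₀ + at → t = (3 − 18.2) / -4.5 = 3.39 s
v² = v₀² + 2aΔx → Δx = (3² − 18.2²)/(2·-4.5) = 36.0 m
Total distance = 17.0 + 56.0 + 36.0 = 109 m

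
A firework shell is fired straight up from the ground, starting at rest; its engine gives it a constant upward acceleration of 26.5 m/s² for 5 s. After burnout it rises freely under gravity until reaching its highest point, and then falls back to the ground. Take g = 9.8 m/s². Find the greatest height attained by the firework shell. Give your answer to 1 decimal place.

Phase 1 (powered ascent): v₀ = 0 m/s, a = 26.5 m/s².
v = v₀ + at = 0 + (26.5)(5) = 132 m/s
Δx = v₀t + ½at² = 0·5 + 0.5·26.5·5² = 331 m

Phase 2 (coasting upward): v₀ = 132 m/s, a = -9.8 m/s².
v = v₀ + at → t = (0 − 132) / -9.8 = 13.5 s
v² = v₀² + 2aΔx → Δx = (0² − 132²)/(2·-9.8) = 896 m
Maximum height = 331 + 896 = 1230 m

1227.0 m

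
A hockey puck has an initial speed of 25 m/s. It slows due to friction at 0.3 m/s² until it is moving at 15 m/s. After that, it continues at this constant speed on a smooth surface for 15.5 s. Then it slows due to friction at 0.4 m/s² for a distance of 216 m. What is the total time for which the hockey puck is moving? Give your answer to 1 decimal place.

68.3 s

Phase 1 (decelerating): v₀ = 25.0 m/s, a = -0.3 m/s².
v = v₀ + at → t = (15 − 25.0) / -0.3 = 33.3 s
v² = v₀² + 2aΔx → Δx = (15² − 25.0²)/(2·-0.3) = 667 m

Phase 2 (constant speed): v₀ = 15.0 m/s, a = 0 m/s².
v = v₀ + at = 15.0 + (0)(15.5) = 15.0 m/s
Δx = v₀t + ½at² = 15.0·15.5 + 0.5·0·15.5² = 232 m

Phase 3 (decelerating): v₀ = 15.0 m/s, a = -0.4 m/s².
v² = v₀² + 2aΔx = 15.0² + 2·-0.4·216 = 52.2 → v = 7.22 m/s
t = (v − v₀)/a = (7.22 − 15.0)/-0.4 = 19.4 s
Total time = 33.3 + 15.5 + 19.4 = 68.3 s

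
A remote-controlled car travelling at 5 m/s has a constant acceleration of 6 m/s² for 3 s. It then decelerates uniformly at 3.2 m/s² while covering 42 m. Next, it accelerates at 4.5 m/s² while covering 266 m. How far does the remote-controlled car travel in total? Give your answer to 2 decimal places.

Phase 1 (accelerating): v₀ = 5.00 m/s, a = 6 m/s².
v = v₀ + at = 5.00 + (6)(3) = 23.0 m/s
Δx = v₀t + ½at² = 5.00·3 + 0.5·6·3² = 42.0 m

Phase 2 (decelerating): v₀ = 23.0 m/s, a = -3.2 m/s².
v² = v₀² + 2aΔx = 23.0² + 2·-3.2·42 = 260 → v = 16.1 m/s
t = (v − v₀)/a = (16.1 − 23.0)/-3.2 = 2.15 s

Phase 3 (accelerating): v₀ = 16.1 m/s, a = 4.5 m/s².
v² = v₀² + 2aΔx = 16.1² + 2·4.5·266 = 2650 → v = 51.5 m/s
t = (v − v₀)/a = (51.5 − 16.1)/4.5 = 7.86 s
Total distance = 42.0 + 42.0 + 266 = 350 m

350.00 m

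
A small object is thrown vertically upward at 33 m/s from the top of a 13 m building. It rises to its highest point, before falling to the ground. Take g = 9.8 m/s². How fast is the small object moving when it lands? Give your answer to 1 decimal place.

Phase 1 (rising): v₀ = 33.0 m/s, a = -9.8 m/s².
v = v₀ + at → t = (0 − 33.0) / -9.8 = 3.37 s
v² = v₀² + 2aΔx → Δx = (0² − 33.0²)/(2·-9.8) = 55.6 m

Phase 2 (falling): v₀ = 0 m/s, a = -9.8 m/s².
Falls 68.6 m from rest: t = √(2·68.6/9.8) = 3.74 s; v = g·t = 36.7 m/s.
Final speed = 36.7 m/s

36.7 m/s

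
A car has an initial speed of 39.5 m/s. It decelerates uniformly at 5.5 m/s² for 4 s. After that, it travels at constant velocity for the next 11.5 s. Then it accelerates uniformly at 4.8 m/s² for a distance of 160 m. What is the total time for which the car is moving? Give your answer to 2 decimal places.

Phase 1 (decelerating): v₀ = 39.5 m/s, a = -5.5 m/s².
v = v₀ + at = 39.5 + (-5.5)(4) = 17.5 m/s
Δx = v₀t + ½at² = 39.5·4 + 0.5·-5.5·4² = 114 m

Phase 2 (constant speed): v₀ = 17.5 m/s, a = 0 m/s².
v = v₀ + at = 17.5 + (0)(11.5) = 17.5 m/s
Δx = v₀t + ½at² = 17.5·11.5 + 0.5·0·11.5² = 201 m

Phase 3 (accelerating): v₀ = 17.5 m/s, a = 4.8 m/s².
v² = v₀² + 2aΔx = 17.5² + 2·4.8·160 = 1840 → v = 42.9 m/s
t = (v − v₀)/a = (42.9 − 17.5)/4.8 = 5.30 s
Total time = 4.00 + 11.5 + 5.30 = 20.8 s

20.80 s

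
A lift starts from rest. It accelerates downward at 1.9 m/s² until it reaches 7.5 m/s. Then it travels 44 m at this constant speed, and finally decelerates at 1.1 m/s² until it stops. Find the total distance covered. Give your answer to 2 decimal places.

84.37 m

Phase 1 (accelerating): v₀ = 0 m/s, a = 1.9 m/s².
v = v₀ + at → t = (7.5 − 0) / 1.9 = 3.95 s
v² = v₀² + 2aΔx → Δx = (7.5² − 0²)/(2·1.9) = 14.8 m

Phase 2 (constant speed): v₀ = 7.50 m/s, a = 0 m/s².
Constant speed: t = d/v = 44/7.50 = 5.87 s

Phase 3 (decelerating): v₀ = 7.50 m/s, a = -1.1 m/s².
v = v₀ + at → t = (0 − 7.50) / -1.1 = 6.82 s
v² = v₀² + 2aΔx → Δx = (0² − 7.50²)/(2·-1.1) = 25.6 m
Total distance = 14.8 + 44.0 + 25.6 = 84.4 m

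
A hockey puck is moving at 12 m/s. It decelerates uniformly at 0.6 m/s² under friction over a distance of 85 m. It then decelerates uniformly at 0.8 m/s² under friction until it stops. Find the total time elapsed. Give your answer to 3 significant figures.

17.3 s

Phase 1 (decelerating): v₀ = 12.0 m/s, a = -0.6 m/s².
v² = v₀² + 2aΔx = 12.0² + 2·-0.6·85 = 42.0 → v = 6.48 m/s
t = (v − v₀)/a = (6.48 − 12.0)/-0.6 = 9.20 s

Phase 2 (decelerating): v₀ = 6.48 m/s, a = -0.8 m/s².
v = v₀ + at → t = (0 − 6.48) / -0.8 = 8.10 s
v² = v₀² + 2aΔx → Δx = (0² − 6.48²)/(2·-0.8) = 26.2 m
Total time = 9.20 + 8.10 = 17.3 s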